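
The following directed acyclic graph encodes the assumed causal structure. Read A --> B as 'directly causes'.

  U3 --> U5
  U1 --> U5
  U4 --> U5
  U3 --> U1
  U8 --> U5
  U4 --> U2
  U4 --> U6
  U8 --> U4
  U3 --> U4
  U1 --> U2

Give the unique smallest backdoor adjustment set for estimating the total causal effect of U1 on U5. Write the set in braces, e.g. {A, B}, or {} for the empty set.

{U3}

Variables eligible for adjustment (non-descendants of U1, excluding U1 and U5): {U3, U4, U6, U8}.
Backdoor paths from U1 to U5:
  P1: U1 <- U3 -> U4 <- U8 -> U5
  P2: U1 <- U3 -> U4 -> U5
  P3: U1 <- U3 -> U5
The empty set is not sufficient: P2 (U1 <- U3 -> U4 -> U5) has no collider blocking it and no conditioned non-collider, so it is open.
Try {U3}:
  P1: blocked at fork node U3 ∈ conditioning set.
  P2: blocked at fork node U3 ∈ conditioning set.
  P3: blocked at fork node U3 ∈ conditioning set.
{U3} contains no descendant of U1 and blocks every backdoor path.
No other singleton works — e.g. {U8} leaves P2 open — so {U3} is the unique smallest valid adjustment set.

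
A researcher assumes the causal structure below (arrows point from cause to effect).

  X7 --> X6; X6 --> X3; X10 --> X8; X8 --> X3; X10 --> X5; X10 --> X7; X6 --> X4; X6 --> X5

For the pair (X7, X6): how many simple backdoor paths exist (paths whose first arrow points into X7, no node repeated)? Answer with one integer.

2

A backdoor path from X7 to X6 is any simple undirected path whose first edge points into X7 (i.e. leaves X7 via a parent).
Parents of X7: {X10}.
Enumerating:
  P1: X7 <- X10 -> X8 -> X3 <- X6
  P2: X7 <- X10 -> X5 <- X6
That exhausts the simple backdoor paths. Count: 2.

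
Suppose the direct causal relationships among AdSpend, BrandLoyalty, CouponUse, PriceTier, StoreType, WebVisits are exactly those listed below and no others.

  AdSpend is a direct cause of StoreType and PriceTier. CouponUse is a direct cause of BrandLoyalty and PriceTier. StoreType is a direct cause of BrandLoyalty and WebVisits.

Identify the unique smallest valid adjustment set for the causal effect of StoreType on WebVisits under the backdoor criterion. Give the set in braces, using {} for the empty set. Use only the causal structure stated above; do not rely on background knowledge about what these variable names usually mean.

Variables eligible for adjustment (non-descendants of StoreType, excluding StoreType and WebVisits): {AdSpend, CouponUse, PriceTier}.
Backdoor paths from StoreType to WebVisits:
  (none)
With no backdoor paths the empty set already satisfies the criterion, and it is trivially minimal.

{}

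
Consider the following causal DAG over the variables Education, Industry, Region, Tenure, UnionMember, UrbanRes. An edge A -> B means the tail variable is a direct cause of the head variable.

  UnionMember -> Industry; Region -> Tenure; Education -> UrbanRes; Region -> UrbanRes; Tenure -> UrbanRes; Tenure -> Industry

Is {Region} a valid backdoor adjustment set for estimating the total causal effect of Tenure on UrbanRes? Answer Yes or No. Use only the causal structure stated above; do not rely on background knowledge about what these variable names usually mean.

Yes

Backdoor paths from Tenure to UrbanRes (paths whose first edge points into Tenure):
  P1: Tenure <- Region -> UrbanRes
Condition 1 (no descendant of Tenure in the set): holds — descendants of Tenure are {Industry, UrbanRes}; none are in {Region}.
Condition 2 (every backdoor path blocked by {Region}):
  P1: blocked at fork node Region ∈ conditioning set.
{Region} satisfies the backdoor criterion.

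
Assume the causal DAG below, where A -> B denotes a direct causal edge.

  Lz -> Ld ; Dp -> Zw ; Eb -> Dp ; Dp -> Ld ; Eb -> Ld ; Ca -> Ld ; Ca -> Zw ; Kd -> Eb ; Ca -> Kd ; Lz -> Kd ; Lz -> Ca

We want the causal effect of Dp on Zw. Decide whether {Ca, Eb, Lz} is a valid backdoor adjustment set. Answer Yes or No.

Backdoor paths from Dp to Zw (paths whose first edge points into Dp):
  P1: Dp <- Eb <- Kd <- Lz -> Ca -> Zw
  P2: Dp <- Eb <- Kd <- Lz -> Ld <- Ca -> Zw
  P3: Dp <- Eb <- Kd <- Ca -> Zw
  P4: Dp <- Eb -> Ld <- Lz -> Ca -> Zw
  P5: Dp <- Eb -> Ld <- Lz -> Kd <- Ca -> Zw
  P6: Dp <- Eb -> Ld <- Ca -> Zw
Condition 1 (no descendant of Dp in the set): holds — descendants of Dp are {Ld, Zw}; none are in {Ca, Eb, Lz}.
Condition 2 (every backdoor path blocked by {Ca, Eb, Lz}):
  P1: blocked at chain node Eb ∈ conditioning set.
  P2: blocked at chain node Eb ∈ conditioning set.
  P3: blocked at chain node Eb ∈ conditioning set.
  P4: blocked at fork node Eb ∈ conditioning set.
  P5: blocked at fork node Eb ∈ conditioning set.
  P6: blocked at fork node Eb ∈ conditioning set.
{Ca, Eb, Lz} satisfies the backdoor criterion.

Yes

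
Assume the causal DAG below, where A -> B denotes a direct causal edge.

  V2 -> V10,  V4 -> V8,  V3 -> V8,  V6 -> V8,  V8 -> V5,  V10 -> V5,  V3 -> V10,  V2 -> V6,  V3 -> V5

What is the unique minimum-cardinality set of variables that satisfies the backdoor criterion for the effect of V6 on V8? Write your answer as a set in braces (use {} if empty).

Variables eligible for adjustment (non-descendants of V6, excluding V6 and V8): {V10, V2, V3, V4}.
Backdoor paths from V6 to V8:
  P1: V6 <- V2 -> V10 <- V3 -> V8
  P2: V6 <- V2 -> V10 <- V3 -> V5 <- V8
  P3: V6 <- V2 -> V10 -> V5 <- V3 -> V8
  P4: V6 <- V2 -> V10 -> V5 <- V8
Each backdoor path contains an unconditioned collider, so every path is already blocked with the empty conditioning set:
  P1: blocked at collider V10 (neither it nor any descendant is in the conditioning set).
  P2: blocked at collider V10 (neither it nor any descendant is in the conditioning set).
  P3: blocked at collider V5 (neither it nor any descendant is in the conditioning set).
  P4: blocked at collider V5 (neither it nor any descendant is in the conditioning set).
The empty set is therefore the unique smallest valid set.

{}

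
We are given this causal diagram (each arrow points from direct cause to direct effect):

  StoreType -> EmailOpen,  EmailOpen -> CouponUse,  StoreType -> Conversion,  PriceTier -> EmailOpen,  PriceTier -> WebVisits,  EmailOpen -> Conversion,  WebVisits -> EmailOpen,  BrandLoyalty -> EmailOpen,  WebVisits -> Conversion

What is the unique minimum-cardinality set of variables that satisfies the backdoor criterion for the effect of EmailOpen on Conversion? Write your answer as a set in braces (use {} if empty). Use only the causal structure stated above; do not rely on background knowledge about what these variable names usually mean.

{StoreType, WebVisits}

Variables eligible for adjustment (non-descendants of EmailOpen, excluding EmailOpen and Conversion): {BrandLoyalty, PriceTier, StoreType, WebVisits}.
Backdoor paths from EmailOpen to Conversion:
  P1: EmailOpen <- StoreType -> Conversion
  P2: EmailOpen <- PriceTier -> WebVisits -> Conversion
  P3: EmailOpen <- WebVisits -> Conversion
The empty set is not sufficient: P1 (EmailOpen <- StoreType -> Conversion) has no collider blocking it and no conditioned non-collider, so it is open.
Try {StoreType, WebVisits}:
  P1: blocked at fork node StoreType ∈ conditioning set.
  P2: blocked at chain node WebVisits ∈ conditioning set.
  P3: blocked at fork node WebVisits ∈ conditioning set.
{StoreType, WebVisits} contains no descendant of EmailOpen and blocks every backdoor path.
Every element of {StoreType, WebVisits} is needed (dropping StoreType leaves P1 open; dropping WebVisits leaves P2 open), so no proper subset is valid.
Among all size-2 subsets of the eligible variables, only {StoreType, WebVisits} blocks every backdoor path, so it is the unique smallest valid adjustment set.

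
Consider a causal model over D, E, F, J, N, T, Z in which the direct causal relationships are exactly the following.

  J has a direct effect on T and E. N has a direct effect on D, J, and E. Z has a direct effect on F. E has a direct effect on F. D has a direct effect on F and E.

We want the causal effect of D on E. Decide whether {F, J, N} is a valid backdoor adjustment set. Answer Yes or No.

Backdoor paths from D to E (paths whose first edge points into D):
  P1: D <- N -> J -> E
  P2: D <- N -> E
Condition 1 (no descendant of D in the set): FAILS — F is a descendant of D.
Condition 2 (every backdoor path blocked by {F, J, N}):
  P1: blocked at fork node N ∈ conditioning set.
  P2: blocked at fork node N ∈ conditioning set.
{F, J, N} does not satisfy the backdoor criterion.

No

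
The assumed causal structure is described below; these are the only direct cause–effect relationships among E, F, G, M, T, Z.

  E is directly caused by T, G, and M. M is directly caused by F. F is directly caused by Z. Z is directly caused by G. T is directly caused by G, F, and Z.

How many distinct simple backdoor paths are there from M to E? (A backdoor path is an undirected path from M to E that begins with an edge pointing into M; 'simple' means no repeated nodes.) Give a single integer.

7

A backdoor path from M to E is any simple undirected path whose first edge points into M (i.e. leaves M via a parent).
Parents of M: {F}.
Enumerating:
  P1: M <- F <- Z <- G -> T -> E
  P2: M <- F <- Z <- G -> E
  P3: M <- F <- Z -> T <- G -> E
  P4: M <- F <- Z -> T -> E
  P5: M <- F -> T <- G -> E
  P6: M <- F -> T <- Z <- G -> E
  P7: M <- F -> T -> E
That exhausts the simple backdoor paths. Count: 7.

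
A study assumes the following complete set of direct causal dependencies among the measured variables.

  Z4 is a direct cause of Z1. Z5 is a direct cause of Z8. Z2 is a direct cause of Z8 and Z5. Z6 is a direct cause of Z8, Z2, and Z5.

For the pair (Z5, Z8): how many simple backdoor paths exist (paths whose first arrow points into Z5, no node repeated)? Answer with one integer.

4

A backdoor path from Z5 to Z8 is any simple undirected path whose first edge points into Z5 (i.e. leaves Z5 via a parent).
Parents of Z5: {Z2, Z6}.
Enumerating:
  P1: Z5 <- Z6 -> Z2 -> Z8
  P2: Z5 <- Z6 -> Z8
  P3: Z5 <- Z2 <- Z6 -> Z8
  P4: Z5 <- Z2 -> Z8
That exhausts the simple backdoor paths. Count: 4.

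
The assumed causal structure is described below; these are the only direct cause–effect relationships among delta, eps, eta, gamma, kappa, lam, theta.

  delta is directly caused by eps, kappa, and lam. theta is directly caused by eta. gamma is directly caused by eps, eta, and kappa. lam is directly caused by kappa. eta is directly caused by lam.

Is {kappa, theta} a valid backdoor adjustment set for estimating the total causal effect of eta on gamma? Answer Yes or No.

Backdoor paths from eta to gamma (paths whose first edge points into eta):
  P1: eta <- lam <- kappa -> delta <- eps -> gamma
  P2: eta <- lam <- kappa -> gamma
  P3: eta <- lam -> delta <- kappa -> gamma
  P4: eta <- lam -> delta <- eps -> gamma
Condition 1 (no descendant of eta in the set): FAILS — theta is a descendant of eta.
Condition 2 (every backdoor path blocked by {kappa, theta}):
  P1: blocked at fork node kappa ∈ conditioning set.
  P2: blocked at fork node kappa ∈ conditioning set.
  P3: blocked at collider delta (neither it nor any descendant is in the conditioning set).
  P4: blocked at collider delta (neither it nor any descendant is in the conditioning set).
{kappa, theta} does not satisfy the backdoor criterion.

No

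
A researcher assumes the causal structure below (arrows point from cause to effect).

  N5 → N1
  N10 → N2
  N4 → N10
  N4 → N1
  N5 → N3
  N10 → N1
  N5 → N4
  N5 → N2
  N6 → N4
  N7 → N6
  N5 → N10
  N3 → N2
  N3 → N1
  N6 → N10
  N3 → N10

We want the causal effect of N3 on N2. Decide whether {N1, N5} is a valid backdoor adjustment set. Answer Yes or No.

No

Backdoor paths from N3 to N2 (paths whose first edge points into N3):
  P1: N3 <- N5 -> N4 <- N6 -> N10 -> N2
  P2: N3 <- N5 -> N4 -> N10 -> N2
  P3: N3 <- N5 -> N4 -> N1 <- N10 -> N2
  P4: N3 <- N5 -> N10 -> N2
  P5: N3 <- N5 -> N1 <- N4 <- N6 -> N10 -> N2
  P6: N3 <- N5 -> N1 <- N4 -> N10 -> N2
  P7: N3 <- N5 -> N1 <- N10 -> N2
  P8: N3 <- N5 -> N2
Condition 1 (no descendant of N3 in the set): FAILS — N1 is a descendant of N3.
Condition 2 (every backdoor path blocked by {N1, N5}):
  P1: blocked at fork node N5 ∈ conditioning set.
  P2: blocked at fork node N5 ∈ conditioning set.
  P3: blocked at fork node N5 ∈ conditioning set.
  P4: blocked at fork node N5 ∈ conditioning set.
  P5: blocked at fork node N5 ∈ conditioning set.
  P6: blocked at fork node N5 ∈ conditioning set.
  P7: blocked at fork node N5 ∈ conditioning set.
  P8: blocked at fork node N5 ∈ conditioning set.
{N1, N5} does not satisfy the backdoor criterion.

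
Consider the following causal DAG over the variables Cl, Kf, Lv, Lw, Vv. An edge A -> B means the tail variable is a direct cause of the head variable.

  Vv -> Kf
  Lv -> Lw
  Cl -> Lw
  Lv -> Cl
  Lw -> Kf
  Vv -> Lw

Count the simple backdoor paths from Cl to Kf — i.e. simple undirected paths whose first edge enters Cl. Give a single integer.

A backdoor path from Cl to Kf is any simple undirected path whose first edge points into Cl (i.e. leaves Cl via a parent).
Parents of Cl: {Lv}.
Enumerating:
  P1: Cl <- Lv -> Lw <- Vv -> Kf
  P2: Cl <- Lv -> Lw -> Kf
That exhausts the simple backdoor paths. Count: 2.

2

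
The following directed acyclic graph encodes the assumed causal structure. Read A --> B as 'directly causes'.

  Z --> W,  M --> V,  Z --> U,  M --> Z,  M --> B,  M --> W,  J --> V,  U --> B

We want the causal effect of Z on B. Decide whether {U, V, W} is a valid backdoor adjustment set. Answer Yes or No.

Backdoor paths from Z to B (paths whose first edge points into Z):
  P1: Z <- M -> B
Condition 1 (no descendant of Z in the set): FAILS — U and W are descendants of Z.
Condition 2 (every backdoor path blocked by {U, V, W}):
  P1: open — no interior node is in the conditioning set.
{U, V, W} does not satisfy the backdoor criterion.

No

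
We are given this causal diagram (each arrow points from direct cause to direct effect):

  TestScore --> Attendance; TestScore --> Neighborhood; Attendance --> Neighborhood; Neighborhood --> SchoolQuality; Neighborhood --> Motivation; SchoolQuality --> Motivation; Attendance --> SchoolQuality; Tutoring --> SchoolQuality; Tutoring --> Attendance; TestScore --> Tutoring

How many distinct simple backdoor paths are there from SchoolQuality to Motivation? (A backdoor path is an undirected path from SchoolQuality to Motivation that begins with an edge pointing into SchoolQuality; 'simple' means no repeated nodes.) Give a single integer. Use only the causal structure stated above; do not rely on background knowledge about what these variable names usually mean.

8

A backdoor path from SchoolQuality to Motivation is any simple undirected path whose first edge points into SchoolQuality (i.e. leaves SchoolQuality via a parent).
Parents of SchoolQuality: {Attendance, Neighborhood, Tutoring}.
Enumerating:
  P1: SchoolQuality <- Tutoring <- TestScore -> Attendance -> Neighborhood -> Motivation
  P2: SchoolQuality <- Tutoring <- TestScore -> Neighborhood -> Motivation
  P3: SchoolQuality <- Tutoring -> Attendance <- TestScore -> Neighborhood -> Motivation
  P4: SchoolQuality <- Tutoring -> Attendance -> Neighborhood -> Motivation
  P5: SchoolQuality <- Attendance <- TestScore -> Neighborhood -> Motivation
  P6: SchoolQuality <- Attendance <- Tutoring <- TestScore -> Neighborhood -> Motivation
  P7: SchoolQuality <- Attendance -> Neighborhood -> Motivation
  P8: SchoolQuality <- Neighborhood -> Motivation
That exhausts the simple backdoor paths. Count: 8.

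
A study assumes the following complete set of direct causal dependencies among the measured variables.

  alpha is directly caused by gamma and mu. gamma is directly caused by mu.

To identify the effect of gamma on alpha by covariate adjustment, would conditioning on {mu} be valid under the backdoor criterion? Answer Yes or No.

Yes

Backdoor paths from gamma to alpha (paths whose first edge points into gamma):
  P1: gamma <- mu -> alpha
Condition 1 (no descendant of gamma in the set): holds — descendants of gamma are {alpha}; none are in {mu}.
Condition 2 (every backdoor path blocked by {mu}):
  P1: blocked at fork node mu ∈ conditioning set.
{mu} satisfies the backdoor criterion.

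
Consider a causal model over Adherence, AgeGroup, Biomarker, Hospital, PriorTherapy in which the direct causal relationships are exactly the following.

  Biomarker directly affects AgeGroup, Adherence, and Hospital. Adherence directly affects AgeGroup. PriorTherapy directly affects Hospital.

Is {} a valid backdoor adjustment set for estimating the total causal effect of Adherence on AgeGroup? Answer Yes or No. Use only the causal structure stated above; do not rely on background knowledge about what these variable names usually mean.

Backdoor paths from Adherence to AgeGroup (paths whose first edge points into Adherence):
  P1: Adherence <- Biomarker -> AgeGroup
Condition 1 (no descendant of Adherence in the set): holds — descendants of Adherence are {AgeGroup}; none are in {}.
Condition 2 (every backdoor path blocked by {}):
  P1: open — no interior node is in the conditioning set.
{} does not satisfy the backdoor criterion.

No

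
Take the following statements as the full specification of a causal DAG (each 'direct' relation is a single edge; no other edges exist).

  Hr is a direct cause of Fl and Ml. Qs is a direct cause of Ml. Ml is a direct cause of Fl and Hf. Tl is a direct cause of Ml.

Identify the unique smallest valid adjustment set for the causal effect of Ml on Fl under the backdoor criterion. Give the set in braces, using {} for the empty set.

Variables eligible for adjustment (non-descendants of Ml, excluding Ml and Fl): {Hr, Qs, Tl}.
Backdoor paths from Ml to Fl:
  P1: Ml <- Hr -> Fl
The empty set is not sufficient: P1 (Ml <- Hr -> Fl) has no collider blocking it and no conditioned non-collider, so it is open.
Try {Hr}:
  P1: blocked at fork node Hr ∈ conditioning set.
{Hr} contains no descendant of Ml and blocks every backdoor path.
No other singleton works — e.g. {Qs} leaves P1 open — so {Hr} is the unique smallest valid adjustment set.

{Hr}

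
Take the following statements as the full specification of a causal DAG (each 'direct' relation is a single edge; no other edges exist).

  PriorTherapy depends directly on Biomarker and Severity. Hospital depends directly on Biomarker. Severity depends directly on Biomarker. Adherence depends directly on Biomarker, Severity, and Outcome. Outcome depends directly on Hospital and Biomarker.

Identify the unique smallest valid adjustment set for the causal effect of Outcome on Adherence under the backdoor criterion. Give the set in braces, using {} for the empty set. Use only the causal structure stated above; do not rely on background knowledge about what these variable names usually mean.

Variables eligible for adjustment (non-descendants of Outcome, excluding Outcome and Adherence): {Biomarker, Hospital, PriorTherapy, Severity}.
Backdoor paths from Outcome to Adherence:
  P1: Outcome <- Biomarker -> Severity -> Adherence
  P2: Outcome <- Biomarker -> PriorTherapy <- Severity -> Adherence
  P3: Outcome <- Biomarker -> Adherence
  P4: Outcome <- Hospital <- Biomarker -> Severity -> Adherence
  P5: Outcome <- Hospital <- Biomarker -> PriorTherapy <- Severity -> Adherence
  P6: Outcome <- Hospital <- Biomarker -> Adherence
The empty set is not sufficient: P1 (Outcome <- Biomarker -> Severity -> Adherence) has no collider blocking it and no conditioned non-collider, so it is open.
Try {Biomarker}:
  P1: blocked at fork node Biomarker ∈ conditioning set.
  P2: blocked at fork node Biomarker ∈ conditioning set.
  P3: blocked at fork node Biomarker ∈ conditioning set.
  P4: blocked at fork node Biomarker ∈ conditioning set.
  P5: blocked at fork node Biomarker ∈ conditioning set.
  P6: blocked at fork node Biomarker ∈ conditioning set.
{Biomarker} contains no descendant of Outcome and blocks every backdoor path.
No other singleton works — e.g. {Hospital} leaves P1 open — so {Biomarker} is the unique smallest valid adjustment set.

{Biomarker}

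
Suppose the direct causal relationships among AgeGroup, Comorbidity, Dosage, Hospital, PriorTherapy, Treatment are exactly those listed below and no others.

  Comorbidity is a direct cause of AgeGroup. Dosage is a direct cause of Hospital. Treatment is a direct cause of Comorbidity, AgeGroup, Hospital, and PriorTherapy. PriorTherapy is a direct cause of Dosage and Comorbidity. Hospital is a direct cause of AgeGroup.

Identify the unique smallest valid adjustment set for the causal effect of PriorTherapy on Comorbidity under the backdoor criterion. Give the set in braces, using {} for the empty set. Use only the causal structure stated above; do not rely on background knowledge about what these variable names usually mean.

{Treatment}

Variables eligible for adjustment (non-descendants of PriorTherapy, excluding PriorTherapy and Comorbidity): {Treatment}.
Backdoor paths from PriorTherapy to Comorbidity:
  P1: PriorTherapy <- Treatment -> Comorbidity
  P2: PriorTherapy <- Treatment -> Hospital -> AgeGroup <- Comorbidity
  P3: PriorTherapy <- Treatment -> AgeGroup <- Comorbidity
The empty set is not sufficient: P1 (PriorTherapy <- Treatment -> Comorbidity) has no collider blocking it and no conditioned non-collider, so it is open.
Try {Treatment}:
  P1: blocked at fork node Treatment ∈ conditioning set.
  P2: blocked at fork node Treatment ∈ conditioning set.
  P3: blocked at fork node Treatment ∈ conditioning set.
{Treatment} contains no descendant of PriorTherapy and blocks every backdoor path.
{Treatment} is the unique smallest valid adjustment set.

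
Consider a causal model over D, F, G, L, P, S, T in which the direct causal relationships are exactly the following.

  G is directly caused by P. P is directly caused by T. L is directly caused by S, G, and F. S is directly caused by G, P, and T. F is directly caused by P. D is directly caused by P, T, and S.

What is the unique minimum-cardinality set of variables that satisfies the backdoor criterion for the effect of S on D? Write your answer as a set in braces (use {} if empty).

{P, T}

Variables eligible for adjustment (non-descendants of S, excluding S and D): {F, G, P, T}.
Backdoor paths from S to D:
  P1: S <- T -> P -> D
  P2: S <- T -> D
  P3: S <- P <- T -> D
  P4: S <- P -> D
  P5: S <- G <- P <- T -> D
  P6: S <- G <- P -> D
  P7: S <- G -> L <- F <- P <- T -> D
  P8: S <- G -> L <- F <- P -> D
The empty set is not sufficient: P1 (S <- T -> P -> D) has no collider blocking it and no conditioned non-collider, so it is open.
Try {P, T}:
  P1: blocked at fork node T ∈ conditioning set.
  P2: blocked at fork node T ∈ conditioning set.
  P3: blocked at chain node P ∈ conditioning set.
  P4: blocked at fork node P ∈ conditioning set.
  P5: blocked at chain node P ∈ conditioning set.
  P6: blocked at fork node P ∈ conditioning set.
  P7: blocked at collider L (neither it nor any descendant is in the conditioning set).
  P8: blocked at collider L (neither it nor any descendant is in the conditioning set).
{P, T} contains no descendant of S and blocks every backdoor path.
Every element of {P, T} is needed (dropping P leaves P4 open; dropping T leaves P2 open), so no proper subset is valid.
Among all size-2 subsets of the eligible variables, only {P, T} blocks every backdoor path, so it is the unique smallest valid adjustment set.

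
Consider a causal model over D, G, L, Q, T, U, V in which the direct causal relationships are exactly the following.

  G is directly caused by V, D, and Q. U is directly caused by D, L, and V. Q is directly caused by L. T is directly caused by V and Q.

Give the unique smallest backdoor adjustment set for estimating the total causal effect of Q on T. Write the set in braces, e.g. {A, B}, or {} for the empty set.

{}

Variables eligible for adjustment (non-descendants of Q, excluding Q and T): {D, L, U, V}.
Backdoor paths from Q to T:
  P1: Q <- L -> U <- V -> T
  P2: Q <- L -> U <- D -> G <- V -> T
Each backdoor path contains an unconditioned collider, so every path is already blocked with the empty conditioning set:
  P1: blocked at collider U (neither it nor any descendant is in the conditioning set).
  P2: blocked at collider U (neither it nor any descendant is in the conditioning set).
The empty set is therefore the unique smallest valid set.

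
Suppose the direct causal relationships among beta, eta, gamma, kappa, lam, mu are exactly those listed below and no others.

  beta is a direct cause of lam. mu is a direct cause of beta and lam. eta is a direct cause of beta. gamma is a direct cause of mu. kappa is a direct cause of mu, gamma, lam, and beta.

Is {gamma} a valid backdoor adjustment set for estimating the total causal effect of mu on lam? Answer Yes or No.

Backdoor paths from mu to lam (paths whose first edge points into mu):
  P1: mu <- kappa -> beta -> lam
  P2: mu <- kappa -> lam
  P3: mu <- gamma <- kappa -> beta -> lam
  P4: mu <- gamma <- kappa -> lam
Condition 1 (no descendant of mu in the set): holds — descendants of mu are {beta, lam}; none are in {gamma}.
Condition 2 (every backdoor path blocked by {gamma}):
  P1: open — no interior node is in the conditioning set.
  P2: open — no interior node is in the conditioning set.
  P3: blocked at chain node gamma ∈ conditioning set.
  P4: blocked at chain node gamma ∈ conditioning set.
{gamma} does not satisfy the backdoor criterion.

No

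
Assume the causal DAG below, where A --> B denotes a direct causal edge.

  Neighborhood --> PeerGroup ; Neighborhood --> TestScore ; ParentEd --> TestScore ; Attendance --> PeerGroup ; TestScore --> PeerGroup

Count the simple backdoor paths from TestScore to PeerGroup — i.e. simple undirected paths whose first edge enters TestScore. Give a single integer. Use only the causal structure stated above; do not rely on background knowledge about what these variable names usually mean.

1

A backdoor path from TestScore to PeerGroup is any simple undirected path whose first edge points into TestScore (i.e. leaves TestScore via a parent).
Parents of TestScore: {Neighborhood, ParentEd}.
Enumerating:
  P1: TestScore <- Neighborhood -> PeerGroup
That exhausts the simple backdoor paths. Count: 1.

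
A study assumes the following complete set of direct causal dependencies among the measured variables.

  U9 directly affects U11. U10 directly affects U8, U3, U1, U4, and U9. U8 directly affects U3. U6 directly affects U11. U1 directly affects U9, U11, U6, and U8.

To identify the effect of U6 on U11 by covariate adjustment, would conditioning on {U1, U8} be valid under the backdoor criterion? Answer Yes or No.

Backdoor paths from U6 to U11 (paths whose first edge points into U6):
  P1: U6 <- U1 <- U10 -> U9 -> U11
  P2: U6 <- U1 -> U8 <- U10 -> U9 -> U11
  P3: U6 <- U1 -> U8 -> U3 <- U10 -> U9 -> U11
  P4: U6 <- U1 -> U9 -> U11
  P5: U6 <- U1 -> U11
Condition 1 (no descendant of U6 in the set): holds — descendants of U6 are {U11}; none are in {U1, U8}.
Condition 2 (every backdoor path blocked by {U1, U8}):
  P1: blocked at chain node U1 ∈ conditioning set.
  P2: blocked at fork node U1 ∈ conditioning set.
  P3: blocked at fork node U1 ∈ conditioning set.
  P4: blocked at fork node U1 ∈ conditioning set.
  P5: blocked at fork node U1 ∈ conditioning set.
{U1, U8} satisfies the backdoor criterion.

Yes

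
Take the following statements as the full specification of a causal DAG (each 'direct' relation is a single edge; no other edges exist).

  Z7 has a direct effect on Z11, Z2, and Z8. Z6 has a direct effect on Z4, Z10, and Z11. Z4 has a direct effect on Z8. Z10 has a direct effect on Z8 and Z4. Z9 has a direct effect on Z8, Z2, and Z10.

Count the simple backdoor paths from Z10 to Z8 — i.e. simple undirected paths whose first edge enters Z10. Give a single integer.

6

A backdoor path from Z10 to Z8 is any simple undirected path whose first edge points into Z10 (i.e. leaves Z10 via a parent).
Parents of Z10: {Z6, Z9}.
Enumerating:
  P1: Z10 <- Z6 -> Z11 <- Z7 -> Z2 <- Z9 -> Z8
  P2: Z10 <- Z6 -> Z11 <- Z7 -> Z8
  P3: Z10 <- Z6 -> Z4 -> Z8
  P4: Z10 <- Z9 -> Z2 <- Z7 -> Z11 <- Z6 -> Z4 -> Z8
  P5: Z10 <- Z9 -> Z2 <- Z7 -> Z8
  P6: Z10 <- Z9 -> Z8
That exhausts the simple backdoor paths. Count: 6.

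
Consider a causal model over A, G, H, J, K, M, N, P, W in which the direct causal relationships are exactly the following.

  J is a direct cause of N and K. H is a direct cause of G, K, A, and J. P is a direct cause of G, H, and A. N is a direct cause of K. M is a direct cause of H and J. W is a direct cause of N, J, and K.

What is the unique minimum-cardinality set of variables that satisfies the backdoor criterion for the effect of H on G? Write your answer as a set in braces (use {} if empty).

{P}

Variables eligible for adjustment (non-descendants of H, excluding H and G): {M, P, W}.
Backdoor paths from H to G:
  P1: H <- P -> G
The empty set is not sufficient: P1 (H <- P -> G) has no collider blocking it and no conditioned non-collider, so it is open.
Try {P}:
  P1: blocked at fork node P ∈ conditioning set.
{P} contains no descendant of H and blocks every backdoor path.
No other singleton works — e.g. {W} leaves P1 open — so {P} is the unique smallest valid adjustment set.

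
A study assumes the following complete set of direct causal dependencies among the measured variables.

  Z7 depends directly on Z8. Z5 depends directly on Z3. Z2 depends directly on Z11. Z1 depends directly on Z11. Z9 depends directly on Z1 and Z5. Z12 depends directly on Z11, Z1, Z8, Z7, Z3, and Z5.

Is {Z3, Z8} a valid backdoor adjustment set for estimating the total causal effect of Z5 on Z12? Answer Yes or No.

Backdoor paths from Z5 to Z12 (paths whose first edge points into Z5):
  P1: Z5 <- Z3 -> Z12
Condition 1 (no descendant of Z5 in the set): holds — descendants of Z5 are {Z12, Z9}; none are in {Z3, Z8}.
Condition 2 (every backdoor path blocked by {Z3, Z8}):
  P1: blocked at fork node Z3 ∈ conditioning set.
{Z3, Z8} satisfies the backdoor criterion.

Yes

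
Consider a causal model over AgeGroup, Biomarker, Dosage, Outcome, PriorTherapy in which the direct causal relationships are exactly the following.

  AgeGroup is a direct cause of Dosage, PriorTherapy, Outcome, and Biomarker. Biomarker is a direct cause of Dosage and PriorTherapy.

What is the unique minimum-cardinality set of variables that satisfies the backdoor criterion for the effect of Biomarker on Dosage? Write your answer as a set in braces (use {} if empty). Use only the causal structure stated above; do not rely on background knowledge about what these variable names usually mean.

Variables eligible for adjustment (non-descendants of Biomarker, excluding Biomarker and Dosage): {AgeGroup, Outcome}.
Backdoor paths from Biomarker to Dosage:
  P1: Biomarker <- AgeGroup -> Dosage
The empty set is not sufficient: P1 (Biomarker <- AgeGroup -> Dosage) has no collider blocking it and no conditioned non-collider, so it is open.
Try {AgeGroup}:
  P1: blocked at fork node AgeGroup ∈ conditioning set.
{AgeGroup} contains no descendant of Biomarker and blocks every backdoor path.
No other singleton works — e.g. {Outcome} leaves P1 open — so {AgeGroup} is the unique smallest valid adjustment set.

{AgeGroup}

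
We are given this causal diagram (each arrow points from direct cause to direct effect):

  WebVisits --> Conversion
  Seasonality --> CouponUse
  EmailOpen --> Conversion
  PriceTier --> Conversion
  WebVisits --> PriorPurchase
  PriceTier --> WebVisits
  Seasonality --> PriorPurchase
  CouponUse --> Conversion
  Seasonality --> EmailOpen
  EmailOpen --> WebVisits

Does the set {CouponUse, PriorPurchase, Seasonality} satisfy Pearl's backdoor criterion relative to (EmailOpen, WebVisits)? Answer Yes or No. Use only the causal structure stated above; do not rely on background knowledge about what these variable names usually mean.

No

Backdoor paths from EmailOpen to WebVisits (paths whose first edge points into EmailOpen):
  P1: EmailOpen <- Seasonality -> PriorPurchase <- WebVisits
  P2: EmailOpen <- Seasonality -> CouponUse -> Conversion <- PriceTier -> WebVisits
  P3: EmailOpen <- Seasonality -> CouponUse -> Conversion <- WebVisits
Condition 1 (no descendant of EmailOpen in the set): FAILS — PriorPurchase is a descendant of EmailOpen.
Condition 2 (every backdoor path blocked by {CouponUse, PriorPurchase, Seasonality}):
  P1: blocked at fork node Seasonality ∈ conditioning set.
  P2: blocked at fork node Seasonality ∈ conditioning set.
  P3: blocked at fork node Seasonality ∈ conditioning set.
{CouponUse, PriorPurchase, Seasonality} does not satisfy the backdoor criterion.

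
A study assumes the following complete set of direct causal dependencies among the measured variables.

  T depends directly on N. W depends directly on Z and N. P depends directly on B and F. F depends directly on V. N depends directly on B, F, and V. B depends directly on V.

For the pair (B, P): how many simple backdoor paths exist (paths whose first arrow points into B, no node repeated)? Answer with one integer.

2

A backdoor path from B to P is any simple undirected path whose first edge points into B (i.e. leaves B via a parent).
Parents of B: {V}.
Enumerating:
  P1: B <- V -> F -> P
  P2: B <- V -> N <- F -> P
That exhausts the simple backdoor paths. Count: 2.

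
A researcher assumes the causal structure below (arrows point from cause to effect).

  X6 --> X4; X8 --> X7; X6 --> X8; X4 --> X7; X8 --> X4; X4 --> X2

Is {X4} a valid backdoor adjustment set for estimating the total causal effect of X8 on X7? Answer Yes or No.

No

Backdoor paths from X8 to X7 (paths whose first edge points into X8):
  P1: X8 <- X6 -> X4 -> X7
Condition 1 (no descendant of X8 in the set): FAILS — X4 is a descendant of X8.
Condition 2 (every backdoor path blocked by {X4}):
  P1: blocked at chain node X4 ∈ conditioning set.
{X4} does not satisfy the backdoor criterion.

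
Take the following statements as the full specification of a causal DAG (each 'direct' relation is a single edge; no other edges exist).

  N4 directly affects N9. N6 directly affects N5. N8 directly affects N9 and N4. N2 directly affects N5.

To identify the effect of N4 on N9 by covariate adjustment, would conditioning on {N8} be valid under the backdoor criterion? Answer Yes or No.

Backdoor paths from N4 to N9 (paths whose first edge points into N4):
  P1: N4 <- N8 -> N9
Condition 1 (no descendant of N4 in the set): holds — descendants of N4 are {N9}; none are in {N8}.
Condition 2 (every backdoor path blocked by {N8}):
  P1: blocked at fork node N8 ∈ conditioning set.
{N8} satisfies the backdoor criterion.

Yes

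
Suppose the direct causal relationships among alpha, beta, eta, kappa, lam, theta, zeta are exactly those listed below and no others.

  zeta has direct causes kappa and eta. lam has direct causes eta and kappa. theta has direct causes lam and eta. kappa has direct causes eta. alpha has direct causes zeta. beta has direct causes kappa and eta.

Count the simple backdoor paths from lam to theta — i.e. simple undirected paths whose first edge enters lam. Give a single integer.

4

A backdoor path from lam to theta is any simple undirected path whose first edge points into lam (i.e. leaves lam via a parent).
Parents of lam: {eta, kappa}.
Enumerating:
  P1: lam <- eta -> theta
  P2: lam <- kappa <- eta -> theta
  P3: lam <- kappa -> beta <- eta -> theta
  P4: lam <- kappa -> zeta <- eta -> theta
That exhausts the simple backdoor paths. Count: 4.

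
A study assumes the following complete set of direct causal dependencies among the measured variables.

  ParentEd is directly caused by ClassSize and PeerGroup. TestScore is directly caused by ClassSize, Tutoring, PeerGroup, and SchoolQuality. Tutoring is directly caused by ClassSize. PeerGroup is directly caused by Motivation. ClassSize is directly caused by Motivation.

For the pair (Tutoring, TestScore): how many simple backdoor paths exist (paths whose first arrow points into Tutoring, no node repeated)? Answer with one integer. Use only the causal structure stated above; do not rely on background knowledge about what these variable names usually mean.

3

A backdoor path from Tutoring to TestScore is any simple undirected path whose first edge points into Tutoring (i.e. leaves Tutoring via a parent).
Parents of Tutoring: {ClassSize}.
Enumerating:
  P1: Tutoring <- ClassSize <- Motivation -> PeerGroup -> TestScore
  P2: Tutoring <- ClassSize -> TestScore
  P3: Tutoring <- ClassSize -> ParentEd <- PeerGroup -> TestScore
That exhausts the simple backdoor paths. Count: 3.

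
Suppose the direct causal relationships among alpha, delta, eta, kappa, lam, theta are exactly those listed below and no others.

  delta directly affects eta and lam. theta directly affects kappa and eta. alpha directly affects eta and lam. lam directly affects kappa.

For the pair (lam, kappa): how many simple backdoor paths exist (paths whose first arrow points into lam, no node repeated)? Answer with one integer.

2

A backdoor path from lam to kappa is any simple undirected path whose first edge points into lam (i.e. leaves lam via a parent).
Parents of lam: {alpha, delta}.
Enumerating:
  P1: lam <- alpha -> eta <- theta -> kappa
  P2: lam <- delta -> eta <- theta -> kappa
That exhausts the simple backdoor paths. Count: 2.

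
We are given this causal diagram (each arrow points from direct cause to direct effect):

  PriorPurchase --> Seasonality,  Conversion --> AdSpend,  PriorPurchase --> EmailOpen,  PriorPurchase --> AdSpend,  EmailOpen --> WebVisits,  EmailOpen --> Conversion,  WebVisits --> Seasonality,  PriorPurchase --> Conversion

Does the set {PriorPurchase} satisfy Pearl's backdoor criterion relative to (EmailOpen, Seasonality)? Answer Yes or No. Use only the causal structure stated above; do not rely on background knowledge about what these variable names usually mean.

Yes

Backdoor paths from EmailOpen to Seasonality (paths whose first edge points into EmailOpen):
  P1: EmailOpen <- PriorPurchase -> Seasonality
Condition 1 (no descendant of EmailOpen in the set): holds — descendants of EmailOpen are {AdSpend, Conversion, Seasonality, WebVisits}; none are in {PriorPurchase}.
Condition 2 (every backdoor path blocked by {PriorPurchase}):
  P1: blocked at fork node PriorPurchase ∈ conditioning set.
{PriorPurchase} satisfies the backdoor criterion.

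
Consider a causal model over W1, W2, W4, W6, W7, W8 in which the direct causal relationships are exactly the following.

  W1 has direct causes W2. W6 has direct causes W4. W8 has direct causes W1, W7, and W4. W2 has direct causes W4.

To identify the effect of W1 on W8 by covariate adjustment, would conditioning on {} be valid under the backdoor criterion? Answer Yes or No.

No

Backdoor paths from W1 to W8 (paths whose first edge points into W1):
  P1: W1 <- W2 <- W4 -> W8
Condition 1 (no descendant of W1 in the set): holds — descendants of W1 are {W8}; none are in {}.
Condition 2 (every backdoor path blocked by {}):
  P1: open — no interior node is in the conditioning set.
{} does not satisfy the backdoor criterion.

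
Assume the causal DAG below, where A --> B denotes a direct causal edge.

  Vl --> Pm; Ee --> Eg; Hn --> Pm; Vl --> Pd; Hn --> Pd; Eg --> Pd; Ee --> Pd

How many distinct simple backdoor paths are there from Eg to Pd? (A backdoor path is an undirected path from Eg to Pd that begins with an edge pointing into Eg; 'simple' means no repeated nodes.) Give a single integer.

1

A backdoor path from Eg to Pd is any simple undirected path whose first edge points into Eg (i.e. leaves Eg via a parent).
Parents of Eg: {Ee}.
Enumerating:
  P1: Eg <- Ee -> Pd
That exhausts the simple backdoor paths. Count: 1.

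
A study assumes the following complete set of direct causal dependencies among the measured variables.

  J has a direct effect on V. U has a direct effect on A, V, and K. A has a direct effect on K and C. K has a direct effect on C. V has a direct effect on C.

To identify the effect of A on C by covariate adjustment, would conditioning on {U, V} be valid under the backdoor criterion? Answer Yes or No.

Yes

Backdoor paths from A to C (paths whose first edge points into A):
  P1: A <- U -> K -> C
  P2: A <- U -> V -> C
Condition 1 (no descendant of A in the set): holds — descendants of A are {C, K}; none are in {U, V}.
Condition 2 (every backdoor path blocked by {U, V}):
  P1: blocked at fork node U ∈ conditioning set.
  P2: blocked at fork node U ∈ conditioning set.
{U, V} satisfies the backdoor criterion.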